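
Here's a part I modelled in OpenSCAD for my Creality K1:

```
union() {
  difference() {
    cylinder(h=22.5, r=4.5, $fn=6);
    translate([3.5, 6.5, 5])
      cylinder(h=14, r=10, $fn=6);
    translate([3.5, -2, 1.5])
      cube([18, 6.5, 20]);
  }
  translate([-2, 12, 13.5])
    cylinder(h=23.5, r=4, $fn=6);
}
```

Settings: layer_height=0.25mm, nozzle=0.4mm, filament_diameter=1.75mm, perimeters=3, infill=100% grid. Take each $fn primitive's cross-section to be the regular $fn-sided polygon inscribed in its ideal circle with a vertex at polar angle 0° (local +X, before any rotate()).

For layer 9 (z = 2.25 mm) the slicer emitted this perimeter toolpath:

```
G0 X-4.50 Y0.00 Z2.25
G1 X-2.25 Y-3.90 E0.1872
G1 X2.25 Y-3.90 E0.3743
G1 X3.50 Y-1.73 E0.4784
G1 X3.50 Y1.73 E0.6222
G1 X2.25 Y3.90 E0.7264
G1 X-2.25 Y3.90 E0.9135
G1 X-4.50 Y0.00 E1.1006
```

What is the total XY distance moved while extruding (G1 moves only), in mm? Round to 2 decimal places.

26.47 mm

Sum the Euclidean lengths of each G1 segment: total = 26.47 mm.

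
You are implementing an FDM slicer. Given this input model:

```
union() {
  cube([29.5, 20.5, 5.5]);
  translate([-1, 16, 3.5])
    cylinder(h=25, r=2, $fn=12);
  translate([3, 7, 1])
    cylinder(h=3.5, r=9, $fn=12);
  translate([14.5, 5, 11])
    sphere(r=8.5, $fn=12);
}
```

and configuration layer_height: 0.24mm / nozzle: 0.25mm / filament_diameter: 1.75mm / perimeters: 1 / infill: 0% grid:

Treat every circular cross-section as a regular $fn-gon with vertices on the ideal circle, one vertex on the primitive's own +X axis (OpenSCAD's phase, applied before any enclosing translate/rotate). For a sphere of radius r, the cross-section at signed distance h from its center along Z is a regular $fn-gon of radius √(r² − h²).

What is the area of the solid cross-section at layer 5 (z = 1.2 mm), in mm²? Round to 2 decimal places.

At z = 1.2 mm: the cube (footprint 29.5×20.5) is included at this height (area 604.75 mm²); the cylinder at (-1, 16) is absent (z outside [3.5, 28.5]); the r=9 cylinder at (3, 7) contributes a regular 12-gon of circumradius 9 (area = (12/2)·9.000²·sin(360°/12) = 243.00 mm²); the sphere at (14.5, 5) does not reach this height (|z−center|=9.800 > r=8.5); Merging all regions: the regions partially overlap — summed areas 847.75 mm² minus the doubly-counted overlap 161.69 mm² gives 686.06 mm² — area = 686.06 mm². Overall, the cross-section is a single solid region. Net area = 686.06 mm².

686.06 mm²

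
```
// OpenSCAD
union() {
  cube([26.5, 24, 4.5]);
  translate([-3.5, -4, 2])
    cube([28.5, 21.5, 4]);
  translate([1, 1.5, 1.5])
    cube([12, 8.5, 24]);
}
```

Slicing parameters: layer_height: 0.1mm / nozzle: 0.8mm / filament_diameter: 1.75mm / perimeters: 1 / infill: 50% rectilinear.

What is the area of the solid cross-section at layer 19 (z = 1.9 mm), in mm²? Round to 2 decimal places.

636.00 mm²

At z = 1.9 mm: the cube is present — its section is the full 26.5×24 rectangle (area 636.00 mm²); the cube at (-3.5, -4) does not reach this height (z outside [2, 6]); the cube at (1, 1.5) is present — its section is the full 12×8.5 rectangle (area 102.00 mm²); Combining (union): the 12×8.5 cube at (1, 1.5) lies entirely inside the 26.5×24 cube, so the union is just the 26.5×24 cube — area = 636.00 mm². Overall, the cross-section is a single solid region. Net area = 636.00 mm².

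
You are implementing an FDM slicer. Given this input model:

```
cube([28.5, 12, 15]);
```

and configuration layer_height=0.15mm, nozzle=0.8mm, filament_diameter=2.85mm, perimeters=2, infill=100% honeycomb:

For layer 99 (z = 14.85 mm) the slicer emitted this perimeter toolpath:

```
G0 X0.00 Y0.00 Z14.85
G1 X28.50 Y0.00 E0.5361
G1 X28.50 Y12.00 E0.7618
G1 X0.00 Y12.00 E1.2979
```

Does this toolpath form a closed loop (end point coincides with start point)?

Start point (G0): (0.00, 0.00). End point (last G1): the path does not return to the start — open.

no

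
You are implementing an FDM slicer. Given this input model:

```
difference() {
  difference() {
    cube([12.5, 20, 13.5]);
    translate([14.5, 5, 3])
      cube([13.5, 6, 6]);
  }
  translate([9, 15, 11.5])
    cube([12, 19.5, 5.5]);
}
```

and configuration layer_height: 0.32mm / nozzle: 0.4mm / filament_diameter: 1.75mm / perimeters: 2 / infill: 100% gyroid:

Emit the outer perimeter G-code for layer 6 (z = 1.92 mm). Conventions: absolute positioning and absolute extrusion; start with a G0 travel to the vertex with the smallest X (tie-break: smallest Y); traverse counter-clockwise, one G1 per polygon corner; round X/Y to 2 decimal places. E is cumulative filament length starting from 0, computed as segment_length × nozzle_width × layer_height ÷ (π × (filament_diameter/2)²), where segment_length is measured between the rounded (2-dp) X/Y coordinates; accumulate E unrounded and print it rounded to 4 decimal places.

G0 X0.00 Y0.00 Z1.92
G1 X12.50 Y0.00 E0.6652
G1 X12.50 Y20.00 E1.7295
G1 X0.00 Y20.00 E2.3947
G1 X0.00 Y0.00 E3.4591

At z = 1.92 mm: the cube (footprint 12.5×20) is included at this height; the cube at (14.5, 5) is absent (z outside [3, 9]); After the difference (first − rest): none of the subtracted shapes is present at this height, so the 12.5×20 cube is unchanged — 1 connected region; the cube at (9, 15) does not reach this height (z outside [11.5, 17]); Subtracting the remaining from the first: none of the subtracted shapes is present at this height, so the result so far is unchanged — 1 connected region. The outline is a single polygon with 4 vertices. Extrusion per mm of travel: 0.4 × 0.32 / (π × 0.875²) = 0.053216. Accumulating E over each segment gives final E = 3.4591.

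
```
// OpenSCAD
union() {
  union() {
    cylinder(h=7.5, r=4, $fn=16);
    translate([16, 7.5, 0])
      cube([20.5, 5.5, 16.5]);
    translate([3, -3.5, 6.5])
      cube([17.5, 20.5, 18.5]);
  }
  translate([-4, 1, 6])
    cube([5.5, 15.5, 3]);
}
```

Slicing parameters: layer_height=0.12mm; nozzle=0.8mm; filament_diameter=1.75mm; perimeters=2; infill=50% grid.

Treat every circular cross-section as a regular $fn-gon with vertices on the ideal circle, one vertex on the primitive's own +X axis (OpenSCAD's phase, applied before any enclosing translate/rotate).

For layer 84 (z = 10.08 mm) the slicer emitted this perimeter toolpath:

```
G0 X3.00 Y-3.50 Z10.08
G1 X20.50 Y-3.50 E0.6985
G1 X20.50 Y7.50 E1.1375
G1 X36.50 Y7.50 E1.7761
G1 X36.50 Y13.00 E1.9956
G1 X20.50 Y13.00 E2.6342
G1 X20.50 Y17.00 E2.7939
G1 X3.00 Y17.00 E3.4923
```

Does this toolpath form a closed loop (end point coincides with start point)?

Start point (G0): (3.00, -3.50). End point (last G1): the path does not return to the start — open.

no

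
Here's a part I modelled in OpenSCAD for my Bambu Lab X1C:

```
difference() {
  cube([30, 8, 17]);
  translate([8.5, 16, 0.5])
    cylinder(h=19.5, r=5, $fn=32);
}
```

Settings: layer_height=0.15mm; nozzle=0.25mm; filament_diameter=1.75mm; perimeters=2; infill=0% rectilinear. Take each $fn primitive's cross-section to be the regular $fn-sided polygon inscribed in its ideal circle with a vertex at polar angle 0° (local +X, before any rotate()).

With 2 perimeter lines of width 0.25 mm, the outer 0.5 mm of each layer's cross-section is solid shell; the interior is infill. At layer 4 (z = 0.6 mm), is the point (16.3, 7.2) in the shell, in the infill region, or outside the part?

infill

At z = 0.6 mm: the 30×8 cube contributes its full rectangle; the r=5 cylinder at (8.5, 16) gives a regular 32-gon of circumradius 5 (constant along its height); Taking the first minus the rest: starting from the 30×8 cube, the r=5 cylinder at (8.5, 16) misses the remaining region (no effect) — 1 connected region. Overall, the cross-section is a single solid region. The nearest boundary edge runs (0.00, 8.00)→(30.00, 8.00); distance from the point to it = 0.80 mm. The point is inside the cross-section and 0.80 mm from the nearest boundary — more than the 0.5 mm shell width (2 × 0.25), so it's in the infill interior.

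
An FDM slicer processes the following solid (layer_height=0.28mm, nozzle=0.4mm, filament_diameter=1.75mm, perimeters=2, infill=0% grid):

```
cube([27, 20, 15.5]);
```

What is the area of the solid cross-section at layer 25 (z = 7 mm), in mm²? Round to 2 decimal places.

540.00 mm²

At z = 7 mm: the 27×20 cube contributes its full rectangle (area 540.00 mm²). Overall, the cross-section is a single solid region. Net area = 540.00 mm².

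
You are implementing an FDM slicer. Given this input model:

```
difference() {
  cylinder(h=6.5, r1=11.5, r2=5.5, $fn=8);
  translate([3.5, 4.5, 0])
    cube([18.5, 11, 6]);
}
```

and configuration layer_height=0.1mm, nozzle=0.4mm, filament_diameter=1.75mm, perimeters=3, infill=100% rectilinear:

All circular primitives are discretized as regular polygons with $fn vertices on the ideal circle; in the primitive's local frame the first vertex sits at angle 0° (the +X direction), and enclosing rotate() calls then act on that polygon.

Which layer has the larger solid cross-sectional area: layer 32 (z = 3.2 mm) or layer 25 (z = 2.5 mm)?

layer 25 (z = 2.5 mm)

Layer 32 (z = 3.2): the cone (r1=11.5→r2=5.5) has section circumradius 8.546 here — a regular 8-gon (area = (8/2)·8.546²·sin(360°/8) = 206.58 mm²); the cube at (3.5, 4.5) (footprint 18.5×11) is included at this height (area 203.50 mm²); Subtracting the remaining from the first: starting from the cone (206.58 mm²), the 18.5×11 cube at (3.5, 4.5) partially overlaps it — only the 5.76 mm² overlap (of its 203.50 mm²) is removed, clipping the outline — area = 200.82 mm². So its area = 200.82 mm². Layer 25 (z = 2.5): the cone (r1=11.5→r2=5.5) has section circumradius 9.192 here — a regular 8-gon (area = (8/2)·9.192²·sin(360°/8) = 239.00 mm²); the cube at (3.5, 4.5) (footprint 18.5×11) is included at this height (area 203.50 mm²); After the difference (first − rest): starting from the cone (239.00 mm²), the 18.5×11 cube at (3.5, 4.5) partially overlaps it — only the 8.69 mm² overlap (of its 203.50 mm²) is removed, clipping the outline — area = 230.31 mm². So its area = 230.31 mm². Layer 25 is larger (230.31 vs 200.82 mm²).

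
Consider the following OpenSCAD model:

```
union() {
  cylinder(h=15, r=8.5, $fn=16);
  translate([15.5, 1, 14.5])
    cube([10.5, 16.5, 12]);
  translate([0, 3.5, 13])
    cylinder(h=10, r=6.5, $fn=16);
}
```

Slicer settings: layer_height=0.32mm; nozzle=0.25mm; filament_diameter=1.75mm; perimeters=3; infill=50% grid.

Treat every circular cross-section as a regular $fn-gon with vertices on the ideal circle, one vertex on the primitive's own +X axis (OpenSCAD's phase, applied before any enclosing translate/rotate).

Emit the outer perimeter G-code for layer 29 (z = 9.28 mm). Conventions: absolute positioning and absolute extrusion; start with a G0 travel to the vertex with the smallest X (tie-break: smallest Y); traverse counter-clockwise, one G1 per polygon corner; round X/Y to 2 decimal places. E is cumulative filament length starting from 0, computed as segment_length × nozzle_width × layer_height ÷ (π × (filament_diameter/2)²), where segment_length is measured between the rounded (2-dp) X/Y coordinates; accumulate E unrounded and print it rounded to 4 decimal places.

G0 X-8.50 Y0.00 Z9.28
G1 X-7.85 Y-3.25 E0.1102
G1 X-6.01 Y-6.01 E0.2206
G1 X-3.25 Y-7.85 E0.3309
G1 X0.00 Y-8.50 E0.4411
G1 X3.25 Y-7.85 E0.5514
G1 X6.01 Y-6.01 E0.6617
G1 X7.85 Y-3.25 E0.7720
G1 X8.50 Y0.00 E0.8823
G1 X7.85 Y3.25 E0.9925
G1 X6.01 Y6.01 E1.1028
G1 X3.25 Y7.85 E1.2131
G1 X0.00 Y8.50 E1.3234
G1 X-3.25 Y7.85 E1.4336
G1 X-6.01 Y6.01 E1.5439
G1 X-7.85 Y3.25 E1.6543
G1 X-8.50 Y0.00 E1.7645

At z = 9.28 mm: the r=8.5 cylinder contributes a regular 16-gon of circumradius 8.5; the cube at (15.5, 1) does not reach this height (z outside [14.5, 26.5]); the cylinder at (0, 3.5) is absent (z outside [13, 23]); Combining (union): only the r=8.5 cylinder is present, so the union is just that shape — 1 connected region. The outline is a single polygon with 16 vertices. Extrusion per mm of travel: 0.25 × 0.32 / (π × 0.875²) = 0.033260. Accumulating E over each segment gives final E = 1.7645.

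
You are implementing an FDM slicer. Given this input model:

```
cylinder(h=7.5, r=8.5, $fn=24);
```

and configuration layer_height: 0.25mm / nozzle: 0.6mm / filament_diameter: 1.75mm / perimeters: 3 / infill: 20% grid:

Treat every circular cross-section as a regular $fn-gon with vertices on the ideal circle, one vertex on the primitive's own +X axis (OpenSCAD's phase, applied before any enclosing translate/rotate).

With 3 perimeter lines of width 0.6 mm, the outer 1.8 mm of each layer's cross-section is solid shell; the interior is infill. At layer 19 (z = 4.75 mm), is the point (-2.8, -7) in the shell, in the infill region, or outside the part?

shell

At z = 4.75 mm: the r=8.5 cylinder gives a regular 24-gon of circumradius 8.5 (constant along its height). Overall, the cross-section is a single solid region. The nearest boundary edge runs (-4.25, -7.36)→(-2.20, -8.21); distance from the point to it = 0.89 mm. The point is inside the cross-section, 0.89 mm from the nearest boundary — within the 1.8 mm shell band (3 × 0.6).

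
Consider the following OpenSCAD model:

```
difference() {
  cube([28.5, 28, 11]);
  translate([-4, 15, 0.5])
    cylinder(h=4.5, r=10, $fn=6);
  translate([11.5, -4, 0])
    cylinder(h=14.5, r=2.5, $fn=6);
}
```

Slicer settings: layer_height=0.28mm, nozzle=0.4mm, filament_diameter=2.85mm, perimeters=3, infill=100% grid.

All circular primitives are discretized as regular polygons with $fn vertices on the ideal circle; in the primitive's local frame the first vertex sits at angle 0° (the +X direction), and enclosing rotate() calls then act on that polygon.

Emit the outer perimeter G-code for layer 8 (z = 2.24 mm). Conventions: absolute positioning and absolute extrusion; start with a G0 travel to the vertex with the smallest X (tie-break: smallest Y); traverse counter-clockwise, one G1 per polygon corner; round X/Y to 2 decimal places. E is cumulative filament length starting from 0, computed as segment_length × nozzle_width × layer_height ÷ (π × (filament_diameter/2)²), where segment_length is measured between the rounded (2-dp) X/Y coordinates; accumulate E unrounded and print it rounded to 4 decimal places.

G0 X0.00 Y0.00 Z2.24
G1 X28.50 Y0.00 E0.5004
G1 X28.50 Y28.00 E0.9919
G1 X0.00 Y28.00 E1.4923
G1 X0.00 Y23.66 E1.5685
G1 X1.00 Y23.66 E1.5861
G1 X6.00 Y15.00 E1.7616
G1 X1.00 Y6.34 E1.9372
G1 X0.00 Y6.34 E1.9547
G1 X0.00 Y0.00 E2.0660

At z = 2.24 mm: the cube is present — its section is the full 28.5×28 rectangle; the cylinder at (-4, 15): section is a regular 6-gon, circumradius r=10; the r=2.5 cylinder at (11.5, -4) contributes a regular 6-gon of circumradius 2.5; Taking the first minus the rest: starting from the 28.5×28 cube, the r=10 cylinder at (-4, 15) partially overlaps it — only the 60.62 mm² overlap (of its 259.81 mm²) is removed, clipping the outline; the r=2.5 cylinder at (11.5, -4) misses the remaining region (no effect) — 1 connected region. The outline is a single polygon with 9 vertices. Extrusion per mm of travel: 0.4 × 0.28 / (π × 1.425²) = 0.017557. Accumulating E over each segment gives final E = 2.0660.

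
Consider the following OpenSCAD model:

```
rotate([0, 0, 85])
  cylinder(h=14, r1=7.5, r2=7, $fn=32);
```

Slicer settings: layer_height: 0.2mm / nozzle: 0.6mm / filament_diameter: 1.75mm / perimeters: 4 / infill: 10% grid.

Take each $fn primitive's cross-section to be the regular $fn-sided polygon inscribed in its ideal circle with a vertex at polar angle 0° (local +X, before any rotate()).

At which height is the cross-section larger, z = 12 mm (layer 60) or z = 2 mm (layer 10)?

Layer 60 (z = 12): the cone contributes a regular 32-gon of circumradius 7.071 (interpolated between r1=7.5 and r2=7 at t=0.857) (area = (32/2)·7.071²·sin(360°/32) = 156.09 mm²); (whole slice rotated 85° about Z — lengths, areas and connectivity unchanged). So its area = 156.09 mm². Layer 10 (z = 2): the cone contributes a regular 32-gon of circumradius 7.429 (interpolated between r1=7.5 and r2=7 at t=0.143) (area = (32/2)·7.429²·sin(360°/32) = 172.25 mm²); (whole slice rotated 85° about Z — lengths, areas and connectivity unchanged). So its area = 172.25 mm². Layer 10 is larger (172.25 vs 156.09 mm²).

layer 10 (z = 2 mm)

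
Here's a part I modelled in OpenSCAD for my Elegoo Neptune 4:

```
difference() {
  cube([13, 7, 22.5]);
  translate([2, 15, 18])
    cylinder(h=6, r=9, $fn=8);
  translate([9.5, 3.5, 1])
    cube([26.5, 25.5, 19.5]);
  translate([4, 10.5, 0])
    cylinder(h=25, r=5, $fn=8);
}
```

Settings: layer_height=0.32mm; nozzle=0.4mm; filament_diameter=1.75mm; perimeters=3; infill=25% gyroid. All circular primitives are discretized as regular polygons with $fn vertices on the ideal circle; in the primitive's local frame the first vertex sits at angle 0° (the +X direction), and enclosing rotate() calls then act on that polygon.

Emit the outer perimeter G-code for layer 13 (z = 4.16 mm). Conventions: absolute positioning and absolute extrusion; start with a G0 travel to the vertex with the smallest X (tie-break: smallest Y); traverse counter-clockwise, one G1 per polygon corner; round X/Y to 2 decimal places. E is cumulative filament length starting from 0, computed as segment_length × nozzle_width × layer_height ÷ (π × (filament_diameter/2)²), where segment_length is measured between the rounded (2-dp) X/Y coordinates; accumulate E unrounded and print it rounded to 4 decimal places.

G0 X0.00 Y0.00 Z4.16
G1 X13.00 Y0.00 E0.6918
G1 X13.00 Y3.50 E0.8781
G1 X9.50 Y3.50 E1.0643
G1 X9.50 Y7.00 E1.2506
G1 X7.55 Y7.00 E1.3544
G1 X7.54 Y6.96 E1.3565
G1 X4.00 Y5.50 E1.5603
G1 X0.46 Y6.96 E1.7641
G1 X0.45 Y7.00 E1.7663
G1 X0.00 Y7.00 E1.7902
G1 X0.00 Y0.00 E2.1628

At z = 4.16 mm: the cube is present — its section is the full 13×7 rectangle; the cylinder at (2, 15) is not intersected at this z (z outside [18, 24]); the 26.5×25.5 cube at (9.5, 3.5) contributes its full rectangle; the r=5 cylinder at (4, 10.5) gives a regular 8-gon of circumradius 5 (constant along its height); Subtracting the remaining from the first: starting from the 13×7 cube, the 26.5×25.5 cube at (9.5, 3.5) partially overlaps it — only the 12.25 mm² overlap (of its 675.75 mm²) is removed, clipping the outline; the r=5 cylinder at (4, 10.5) partially overlaps it — only the 5.43 mm² overlap (of its 70.71 mm²) is removed, clipping the outline — 1 connected region. The outline is a single polygon with 11 vertices. Extrusion per mm of travel: 0.4 × 0.32 / (π × 0.875²) = 0.053216. Accumulating E over each segment gives final E = 2.1628.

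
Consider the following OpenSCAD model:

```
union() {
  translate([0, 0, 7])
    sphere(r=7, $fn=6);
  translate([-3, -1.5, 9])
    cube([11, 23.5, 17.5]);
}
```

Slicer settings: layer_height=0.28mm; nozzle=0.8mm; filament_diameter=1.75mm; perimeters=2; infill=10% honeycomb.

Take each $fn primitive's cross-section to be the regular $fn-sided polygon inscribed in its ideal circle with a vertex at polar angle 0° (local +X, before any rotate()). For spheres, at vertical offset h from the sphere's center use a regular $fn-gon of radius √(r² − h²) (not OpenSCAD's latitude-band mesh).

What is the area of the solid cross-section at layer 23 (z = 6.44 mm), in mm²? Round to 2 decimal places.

126.49 mm²

At z = 6.44 mm: the r=7 sphere slices to a regular 6-gon of circumradius 6.978 (√(r²−h²) with h=0.56 from center) (area = (6/2)·6.978²·sin(360°/6) = 126.49 mm²); the cube at (-3, -1.5) does not reach this height (z outside [9, 26.5]); Taking the union: only the r=7 sphere is present, so the union is just that shape — area = 126.49 mm². Overall, the cross-section is a single solid region. Net area = 126.49 mm².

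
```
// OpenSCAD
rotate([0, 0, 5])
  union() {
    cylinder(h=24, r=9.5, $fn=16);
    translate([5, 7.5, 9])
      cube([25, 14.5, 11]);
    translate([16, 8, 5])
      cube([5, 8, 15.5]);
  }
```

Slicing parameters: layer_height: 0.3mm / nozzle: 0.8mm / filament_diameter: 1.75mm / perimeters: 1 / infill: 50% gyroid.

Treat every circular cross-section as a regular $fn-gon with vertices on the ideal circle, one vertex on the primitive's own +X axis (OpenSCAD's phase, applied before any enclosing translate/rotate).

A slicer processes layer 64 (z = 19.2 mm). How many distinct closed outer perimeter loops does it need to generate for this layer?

1

At z = 19.2 mm: the cylinder: section is a regular 16-gon, circumradius r=9.5; the cube at (5, 7.5) is present — its section is the full 25×14.5 rectangle; the cube at (16, 8) is present — its section is the full 5×8 rectangle; Combining (union): the regions partially overlap (shared area 40.10 mm²), so overlapping operands fuse into one piece — 1 connected region; (rotated 5° about Z; rotation is an isometry so areas/perimeters/island counts are preserved). The result has 1 disconnected region.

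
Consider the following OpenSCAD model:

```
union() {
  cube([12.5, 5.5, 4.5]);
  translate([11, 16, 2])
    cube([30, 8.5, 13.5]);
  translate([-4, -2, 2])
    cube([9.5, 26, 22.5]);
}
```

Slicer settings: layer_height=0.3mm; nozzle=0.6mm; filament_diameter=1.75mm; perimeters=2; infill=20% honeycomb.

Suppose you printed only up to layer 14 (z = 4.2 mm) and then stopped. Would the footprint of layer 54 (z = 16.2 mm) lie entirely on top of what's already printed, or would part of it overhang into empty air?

Compare the two slices. At z = 4.2: the cube (footprint 12.5×5.5) is included at this height (area 68.75 mm²); the cube at (11, 16) is present — its section is the full 30×8.5 rectangle (area 255.00 mm²); the 9.5×26 cube at (-4, -2) contributes its full rectangle (area 247.00 mm²); Combining (union): the regions partially overlap — summed areas 570.75 mm² minus the doubly-counted overlap 30.25 mm² gives 540.50 mm² — area = 540.50 mm². At z = 16.2: the cube is absent (z outside [0, 4.5]); the cube at (11, 16) is not intersected at this z (z outside [2, 15.5]); the cube at (-4, -2) (footprint 9.5×26) is included at this height (area 247.00 mm²); Combining (union): only the 9.5×26 cube at (-4, -2) is present, so the union is just that shape — area = 247.00 mm². Checking containment: the cross-section at z = 16.2 is a subset of the cross-section at z = 4.2.

entirely on top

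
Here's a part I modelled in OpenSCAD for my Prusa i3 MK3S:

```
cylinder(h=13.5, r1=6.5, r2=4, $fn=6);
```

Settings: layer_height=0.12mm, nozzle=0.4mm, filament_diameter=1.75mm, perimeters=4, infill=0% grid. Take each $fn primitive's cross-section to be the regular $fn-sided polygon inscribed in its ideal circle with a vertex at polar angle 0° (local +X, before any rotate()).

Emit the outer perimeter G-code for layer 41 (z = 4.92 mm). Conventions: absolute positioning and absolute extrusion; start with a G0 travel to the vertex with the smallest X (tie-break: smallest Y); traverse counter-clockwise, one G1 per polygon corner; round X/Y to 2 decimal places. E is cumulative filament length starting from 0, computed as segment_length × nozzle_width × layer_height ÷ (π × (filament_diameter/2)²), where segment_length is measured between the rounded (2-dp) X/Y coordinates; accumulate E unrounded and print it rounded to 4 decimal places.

At z = 4.92 mm: the cone: at t=0.364 of its height the radius interpolates to r₁+(r₂−r₁)t = 5.589, giving a regular 6-gon of that circumradius. The outline is a single polygon with 6 vertices. Extrusion per mm of travel: 0.4 × 0.12 / (π × 0.875²) = 0.019956. Accumulating E over each segment gives final E = 0.6691.

G0 X-5.59 Y0.00 Z4.92
G1 X-2.79 Y-4.84 E0.1116
G1 X2.79 Y-4.84 E0.2229
G1 X5.59 Y0.00 E0.3345
G1 X2.79 Y4.84 E0.4461
G1 X-2.79 Y4.84 E0.5575
G1 X-5.59 Y0.00 E0.6691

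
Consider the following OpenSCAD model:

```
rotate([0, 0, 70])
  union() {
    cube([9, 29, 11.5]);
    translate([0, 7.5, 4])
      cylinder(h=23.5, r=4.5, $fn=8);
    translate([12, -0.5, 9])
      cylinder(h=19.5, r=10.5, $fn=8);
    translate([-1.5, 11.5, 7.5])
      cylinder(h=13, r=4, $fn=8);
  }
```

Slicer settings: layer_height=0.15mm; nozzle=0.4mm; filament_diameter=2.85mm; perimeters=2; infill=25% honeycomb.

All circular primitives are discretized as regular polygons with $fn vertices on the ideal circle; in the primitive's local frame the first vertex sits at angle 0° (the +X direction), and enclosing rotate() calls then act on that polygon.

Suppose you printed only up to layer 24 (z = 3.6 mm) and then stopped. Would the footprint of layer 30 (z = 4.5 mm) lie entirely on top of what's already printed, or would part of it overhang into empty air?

part overhangs

Compare the two slices. At z = 3.6: the 9×29 cube contributes its full rectangle (area 261.00 mm²); the cylinder at (0, 7.5) is not intersected at this z (z outside [4, 27.5]); the cylinder at (12, -0.5) is not intersected at this z (z outside [9, 28.5]); the cylinder at (-1.5, 11.5) is absent (z outside [7.5, 20.5]); Combining (union): only the 9×29 cube is present, so the union is just that shape — area = 261.00 mm²; (rotated 70° about Z; rotation is an isometry so areas/perimeters/island counts are preserved). At z = 4.5: the cube (footprint 9×29) is included at this height (area 261.00 mm²); the cylinder at (0, 7.5): section is a regular 8-gon, circumradius r=4.5 (area = (8/2)·4.500²·sin(360°/8) = 57.28 mm²); the cylinder at (12, -0.5) does not reach this height (z outside [9, 28.5]); the cylinder at (-1.5, 11.5) is not intersected at this z (z outside [7.5, 20.5]); Taking the union: the regions partially overlap — summed areas 318.28 mm² minus the doubly-counted overlap 28.64 mm² gives 289.64 mm² — area = 289.64 mm²; (whole slice rotated 70° about Z — lengths, areas and connectivity unchanged). Checking containment: at z = 4.5 the cross-section extends beyond the z = 3.6 cross-section by about 28.64 mm².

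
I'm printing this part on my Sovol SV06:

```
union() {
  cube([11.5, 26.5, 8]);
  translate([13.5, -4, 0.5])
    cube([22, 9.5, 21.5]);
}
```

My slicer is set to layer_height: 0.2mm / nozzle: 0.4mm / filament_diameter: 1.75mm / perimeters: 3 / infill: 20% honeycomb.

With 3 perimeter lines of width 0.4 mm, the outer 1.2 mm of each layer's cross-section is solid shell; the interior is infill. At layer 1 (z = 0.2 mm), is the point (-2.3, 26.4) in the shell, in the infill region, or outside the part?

outside

At z = 0.2 mm: the cube (footprint 11.5×26.5) is included at this height; the cube at (13.5, -4) is absent (z outside [0.5, 22]); Merging all regions: only the 11.5×26.5 cube is present, so the union is just that shape — 1 connected region. Overall, the cross-section is a single solid region. The nearest boundary edge runs (0.00, 26.50)→(0.00, 0.00); distance from the point to it = 2.30 mm. The point is not inside any of the regions above, so it lies outside the cross-section (2.30 mm from the nearest boundary).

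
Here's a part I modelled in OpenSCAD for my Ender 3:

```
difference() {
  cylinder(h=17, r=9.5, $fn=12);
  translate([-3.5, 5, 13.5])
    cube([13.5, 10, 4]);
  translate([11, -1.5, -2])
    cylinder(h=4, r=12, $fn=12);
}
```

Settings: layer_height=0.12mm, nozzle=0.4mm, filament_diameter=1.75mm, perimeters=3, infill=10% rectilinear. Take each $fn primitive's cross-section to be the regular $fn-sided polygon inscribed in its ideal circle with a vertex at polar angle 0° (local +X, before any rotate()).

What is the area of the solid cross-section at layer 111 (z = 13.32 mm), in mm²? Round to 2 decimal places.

270.75 mm²

At z = 13.32 mm: the r=9.5 cylinder contributes a regular 12-gon of circumradius 9.5 (area = (12/2)·9.500²·sin(360°/12) = 270.75 mm²); the cube at (-3.5, 5) does not reach this height (z outside [13.5, 17.5]); the cylinder at (11, -1.5) does not reach this height (z outside [-2, 2]); Taking the first minus the rest: none of the subtracted shapes is present at this height, so the r=9.5 cylinder is unchanged — area = 270.75 mm². Overall, the cross-section is a single solid region. Net area = 270.75 mm².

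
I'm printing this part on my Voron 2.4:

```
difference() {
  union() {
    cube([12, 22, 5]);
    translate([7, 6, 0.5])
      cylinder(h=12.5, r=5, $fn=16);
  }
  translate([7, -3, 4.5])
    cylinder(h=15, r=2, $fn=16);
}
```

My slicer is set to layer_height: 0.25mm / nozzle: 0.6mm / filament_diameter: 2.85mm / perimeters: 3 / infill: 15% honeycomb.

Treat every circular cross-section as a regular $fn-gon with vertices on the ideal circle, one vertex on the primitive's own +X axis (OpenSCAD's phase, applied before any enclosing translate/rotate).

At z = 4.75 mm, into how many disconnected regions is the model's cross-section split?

At z = 4.75 mm: the 12×22 cube contributes its full rectangle; the r=5 cylinder at (7, 6) gives a regular 16-gon of circumradius 5 (constant along its height); Taking the union: the r=5 cylinder at (7, 6) lies entirely inside the 12×22 cube, so the union is just the 12×22 cube — 1 connected region; the r=2 cylinder at (7, -3) gives a regular 16-gon of circumradius 2 (constant along its height); After the difference (first − rest): starting from the result so far, the r=2 cylinder at (7, -3) misses the remaining region (no effect) — 1 connected region. The result has 1 disconnected region.

1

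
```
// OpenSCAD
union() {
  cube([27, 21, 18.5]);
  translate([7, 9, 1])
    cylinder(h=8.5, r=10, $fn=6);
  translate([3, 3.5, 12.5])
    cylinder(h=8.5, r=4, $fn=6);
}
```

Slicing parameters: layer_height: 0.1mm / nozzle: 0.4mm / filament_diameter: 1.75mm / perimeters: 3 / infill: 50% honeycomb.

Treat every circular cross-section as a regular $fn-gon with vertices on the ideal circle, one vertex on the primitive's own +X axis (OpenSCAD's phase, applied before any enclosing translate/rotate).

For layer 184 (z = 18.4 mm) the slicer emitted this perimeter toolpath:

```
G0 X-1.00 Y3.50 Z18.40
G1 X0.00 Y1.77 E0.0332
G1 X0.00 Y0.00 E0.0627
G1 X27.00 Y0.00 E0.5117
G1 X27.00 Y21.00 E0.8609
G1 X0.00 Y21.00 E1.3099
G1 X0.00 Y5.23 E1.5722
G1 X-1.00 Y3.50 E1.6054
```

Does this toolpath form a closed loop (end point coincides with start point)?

Start point (G0): (-1.00, 3.50). End point (last G1): the path returns to the start — closed.

yes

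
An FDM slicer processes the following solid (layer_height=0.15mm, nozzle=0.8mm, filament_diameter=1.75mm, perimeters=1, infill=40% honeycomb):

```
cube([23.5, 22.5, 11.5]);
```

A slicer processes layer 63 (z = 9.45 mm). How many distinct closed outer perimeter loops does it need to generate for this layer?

At z = 9.45 mm: the 23.5×22.5 cube contributes its full rectangle. The result has 1 disconnected region.

1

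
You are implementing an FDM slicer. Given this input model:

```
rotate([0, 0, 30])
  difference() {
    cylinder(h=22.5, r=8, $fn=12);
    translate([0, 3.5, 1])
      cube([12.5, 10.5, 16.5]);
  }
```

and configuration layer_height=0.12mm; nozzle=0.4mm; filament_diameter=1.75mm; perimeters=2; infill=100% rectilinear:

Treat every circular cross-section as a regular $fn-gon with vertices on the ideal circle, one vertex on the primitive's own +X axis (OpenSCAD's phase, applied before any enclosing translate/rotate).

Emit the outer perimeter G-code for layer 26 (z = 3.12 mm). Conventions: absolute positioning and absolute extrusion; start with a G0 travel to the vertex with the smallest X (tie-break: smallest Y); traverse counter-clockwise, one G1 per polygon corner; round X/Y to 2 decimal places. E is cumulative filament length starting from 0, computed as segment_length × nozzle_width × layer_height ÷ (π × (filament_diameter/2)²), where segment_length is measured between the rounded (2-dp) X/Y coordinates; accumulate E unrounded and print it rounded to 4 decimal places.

At z = 3.12 mm: the r=8 cylinder gives a regular 12-gon of circumradius 8 (constant along its height); the cube at (0, 3.5) (footprint 12.5×10.5) is included at this height; Subtracting the remaining from the first: starting from the r=8 cylinder, the 12.5×10.5 cube at (0, 3.5) partially overlaps it — only the 21.64 mm² overlap (of its 131.25 mm²) is removed, clipping the outline — 1 connected region; (whole slice rotated 30° about Z — lengths, areas and connectivity unchanged). The outline is a single polygon with 12 vertices. Extrusion per mm of travel: 0.4 × 0.12 / (π × 0.875²) = 0.019956. Accumulating E over each segment gives final E = 1.0470.

G0 X-8.00 Y0.00 Z3.12
G1 X-6.93 Y-4.00 E0.0826
G1 X-4.00 Y-6.93 E0.1653
G1 X0.00 Y-8.00 E0.2480
G1 X4.00 Y-6.93 E0.3306
G1 X6.93 Y-4.00 E0.4133
G1 X8.00 Y0.00 E0.4959
G1 X6.93 Y4.00 E0.5785
G1 X4.37 Y6.56 E0.6508
G1 X-1.75 Y3.03 E0.7918
G1 X-4.00 Y6.93 E0.8816
G1 X-6.93 Y4.00 E0.9643
G1 X-8.00 Y0.00 E1.0470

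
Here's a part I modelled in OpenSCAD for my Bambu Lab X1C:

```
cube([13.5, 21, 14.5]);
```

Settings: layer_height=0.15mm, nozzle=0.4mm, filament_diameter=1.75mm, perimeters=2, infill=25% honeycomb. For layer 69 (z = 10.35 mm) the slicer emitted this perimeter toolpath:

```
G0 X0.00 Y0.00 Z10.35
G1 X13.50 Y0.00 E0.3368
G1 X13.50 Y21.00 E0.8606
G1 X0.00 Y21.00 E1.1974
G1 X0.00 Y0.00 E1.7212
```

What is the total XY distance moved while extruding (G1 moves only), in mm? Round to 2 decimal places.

Sum the Euclidean lengths of each G1 segment: total = 69.00 mm.

69.00 mm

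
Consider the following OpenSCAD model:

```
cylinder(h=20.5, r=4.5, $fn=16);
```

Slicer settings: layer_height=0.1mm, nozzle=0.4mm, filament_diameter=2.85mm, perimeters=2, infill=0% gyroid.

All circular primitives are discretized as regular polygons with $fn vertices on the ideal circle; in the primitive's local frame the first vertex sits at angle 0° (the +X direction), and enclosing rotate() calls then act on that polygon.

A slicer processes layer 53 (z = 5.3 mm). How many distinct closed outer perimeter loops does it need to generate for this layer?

1

At z = 5.3 mm: the r=4.5 cylinder contributes a regular 16-gon of circumradius 4.5. The result has 1 disconnected region.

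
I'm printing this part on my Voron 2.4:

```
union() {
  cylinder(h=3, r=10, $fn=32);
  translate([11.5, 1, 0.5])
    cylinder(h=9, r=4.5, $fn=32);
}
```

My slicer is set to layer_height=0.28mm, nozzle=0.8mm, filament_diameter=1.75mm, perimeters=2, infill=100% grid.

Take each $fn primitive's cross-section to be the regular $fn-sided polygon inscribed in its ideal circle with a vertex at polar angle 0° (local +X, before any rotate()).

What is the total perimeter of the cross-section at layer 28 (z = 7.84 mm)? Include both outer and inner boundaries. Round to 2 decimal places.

At z = 7.84 mm: the cylinder does not reach this height (z outside [0, 3]); the r=4.5 cylinder at (11.5, 1) gives a regular 32-gon of circumradius 4.5 (constant along its height) (perimeter = 2·32·4.500·sin(180°/32) = 28.23 mm); Combining (union): only the r=4.5 cylinder at (11.5, 1) is present, so the union is just that shape — boundary = 28.23 mm. Overall, the cross-section is a single solid region. Total boundary length (outer) = 28.23 mm.

28.23 mm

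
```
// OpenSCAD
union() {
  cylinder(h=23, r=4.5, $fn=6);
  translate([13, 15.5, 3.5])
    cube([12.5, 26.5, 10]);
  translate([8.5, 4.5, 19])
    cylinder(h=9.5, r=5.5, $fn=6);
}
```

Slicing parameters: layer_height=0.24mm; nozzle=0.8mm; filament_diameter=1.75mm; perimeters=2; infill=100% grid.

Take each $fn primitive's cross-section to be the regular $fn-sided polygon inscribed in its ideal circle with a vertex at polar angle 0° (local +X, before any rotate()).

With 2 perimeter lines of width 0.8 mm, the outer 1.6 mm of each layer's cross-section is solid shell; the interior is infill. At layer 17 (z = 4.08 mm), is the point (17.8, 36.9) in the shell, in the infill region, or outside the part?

At z = 4.08 mm: the r=4.5 cylinder contributes a regular 6-gon of circumradius 4.5; the cube at (13, 15.5) (footprint 12.5×26.5) is included at this height; the cylinder at (8.5, 4.5) is not intersected at this z (z outside [19, 28.5]); Taking the union: the 2 present regions are separate (no shared area or edge), so areas and boundary lengths simply add and each stays a separate island — 2 connected regions. Overall, the cross-section has 2 separate islands. The nearest boundary edge runs (13.00, 15.50)→(13.00, 42.00); distance from the point to it = 4.80 mm. (Shell/infill is judged within the island containing the point — the largest one.) The point is inside the cross-section and 4.80 mm from the nearest boundary — more than the 1.6 mm shell width (2 × 0.8), so it's in the infill interior.

infill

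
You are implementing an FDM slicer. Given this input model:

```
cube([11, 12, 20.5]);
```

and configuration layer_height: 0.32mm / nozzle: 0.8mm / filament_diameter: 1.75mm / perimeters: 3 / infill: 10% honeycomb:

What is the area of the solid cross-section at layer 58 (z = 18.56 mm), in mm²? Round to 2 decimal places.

At z = 18.56 mm: the cube is present — its section is the full 11×12 rectangle (area 132.00 mm²). Overall, the cross-section is a single solid region. Net area = 132.00 mm².

132.00 mm²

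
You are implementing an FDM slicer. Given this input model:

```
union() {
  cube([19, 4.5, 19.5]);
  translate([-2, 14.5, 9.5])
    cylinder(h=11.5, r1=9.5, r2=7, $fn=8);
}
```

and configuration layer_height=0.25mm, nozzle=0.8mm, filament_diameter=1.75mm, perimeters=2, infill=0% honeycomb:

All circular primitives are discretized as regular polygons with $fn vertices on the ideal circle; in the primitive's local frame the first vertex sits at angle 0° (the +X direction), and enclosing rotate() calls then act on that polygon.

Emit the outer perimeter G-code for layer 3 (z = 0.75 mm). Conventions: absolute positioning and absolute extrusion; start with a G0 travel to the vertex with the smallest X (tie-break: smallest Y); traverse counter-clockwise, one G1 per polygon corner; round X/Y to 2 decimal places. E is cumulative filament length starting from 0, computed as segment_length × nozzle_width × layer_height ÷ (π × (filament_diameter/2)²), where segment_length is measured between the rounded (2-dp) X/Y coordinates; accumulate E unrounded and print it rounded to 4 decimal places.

G0 X0.00 Y0.00 Z0.75
G1 X19.00 Y0.00 E1.5799
G1 X19.00 Y4.50 E1.9540
G1 X0.00 Y4.50 E3.5339
G1 X0.00 Y0.00 E3.9081

At z = 0.75 mm: the cube (footprint 19×4.5) is included at this height; the cone at (-2, 14.5) does not reach this height (z outside [9.5, 21]); Taking the union: only the 19×4.5 cube is present, so the union is just that shape — 1 connected region. The outline is a single polygon with 4 vertices. Extrusion per mm of travel: 0.8 × 0.25 / (π × 0.875²) = 0.083150. Accumulating E over each segment gives final E = 3.9081.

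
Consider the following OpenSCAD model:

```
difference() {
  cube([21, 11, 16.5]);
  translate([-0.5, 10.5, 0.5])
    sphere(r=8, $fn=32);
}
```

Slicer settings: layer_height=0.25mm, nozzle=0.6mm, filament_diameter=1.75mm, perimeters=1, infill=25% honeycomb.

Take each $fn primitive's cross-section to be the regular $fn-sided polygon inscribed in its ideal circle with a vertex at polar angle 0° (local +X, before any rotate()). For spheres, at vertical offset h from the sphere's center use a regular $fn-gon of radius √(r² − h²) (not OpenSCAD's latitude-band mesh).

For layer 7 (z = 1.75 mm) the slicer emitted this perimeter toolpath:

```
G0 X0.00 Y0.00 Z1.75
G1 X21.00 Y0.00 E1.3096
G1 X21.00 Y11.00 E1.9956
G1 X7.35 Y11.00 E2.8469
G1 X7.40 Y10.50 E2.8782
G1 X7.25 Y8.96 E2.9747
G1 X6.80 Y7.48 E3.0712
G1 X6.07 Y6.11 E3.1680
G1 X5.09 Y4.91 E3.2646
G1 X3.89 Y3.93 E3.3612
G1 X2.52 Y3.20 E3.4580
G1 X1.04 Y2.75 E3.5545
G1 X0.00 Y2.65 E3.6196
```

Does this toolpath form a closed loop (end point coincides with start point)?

Start point (G0): (0.00, 0.00). End point (last G1): the path does not return to the start — open.

no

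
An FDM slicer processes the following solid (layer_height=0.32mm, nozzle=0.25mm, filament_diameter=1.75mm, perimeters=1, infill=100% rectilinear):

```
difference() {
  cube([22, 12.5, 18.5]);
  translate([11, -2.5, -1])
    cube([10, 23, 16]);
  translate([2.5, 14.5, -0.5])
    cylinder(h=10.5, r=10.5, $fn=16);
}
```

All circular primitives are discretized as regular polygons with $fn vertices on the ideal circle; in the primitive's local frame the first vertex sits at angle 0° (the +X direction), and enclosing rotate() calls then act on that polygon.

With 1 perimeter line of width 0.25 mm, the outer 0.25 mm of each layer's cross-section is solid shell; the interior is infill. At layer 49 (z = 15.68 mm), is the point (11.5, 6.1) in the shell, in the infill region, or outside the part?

At z = 15.68 mm: the cube (footprint 22×12.5) is included at this height; the cube at (11, -2.5) is absent (z outside [-1, 15]); the cylinder at (2.5, 14.5) does not reach this height (z outside [-0.5, 10]); Subtracting the remaining from the first: none of the subtracted shapes is present at this height, so the 22×12.5 cube is unchanged — 1 connected region. Overall, the cross-section is a single solid region. The nearest boundary edge runs (0.00, 0.00)→(22.00, 0.00); distance from the point to it = 6.10 mm. The point is inside the cross-section and 6.10 mm from the nearest boundary — more than the 0.25 mm shell width (1 × 0.25), so it's in the infill interior.

infill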